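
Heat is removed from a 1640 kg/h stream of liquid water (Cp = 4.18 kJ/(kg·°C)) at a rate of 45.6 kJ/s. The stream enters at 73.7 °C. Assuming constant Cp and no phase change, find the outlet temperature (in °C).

Q = 45.6 kJ/s = 164160 kJ/h
ΔT = Q/(ṁ·Cp) = 164160/(1640×4.18) = 23.947 K
T_out = 73.7 − 23.947 = 49.753 °C

T_out = 49.8 °C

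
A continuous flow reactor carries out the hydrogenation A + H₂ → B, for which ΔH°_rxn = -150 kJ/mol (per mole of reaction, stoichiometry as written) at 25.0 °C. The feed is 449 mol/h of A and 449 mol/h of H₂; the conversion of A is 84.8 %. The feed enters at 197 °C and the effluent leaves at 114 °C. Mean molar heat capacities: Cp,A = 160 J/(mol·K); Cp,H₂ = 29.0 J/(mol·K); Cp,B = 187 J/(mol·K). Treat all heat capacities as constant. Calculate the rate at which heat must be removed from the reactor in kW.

Extent of reaction ξ = 0.848 × 449 = 380.75 mol/h
Reaction term: ξ·ΔH°_rxn = 380.75 × -150 = -57113 kJ/h
Sensible, feed 197→25 °C: -14596 kJ/h
Outlet flows (mol/h): A 68.248, H₂ 68.248, B 380.75
Sensible, products 25→114 °C: 7484.9 kJ/h
Q = ΔH = -64224 kJ/h = -17.84 kW
Heat removed = 17.84 kW

Q_out = 17.8 kW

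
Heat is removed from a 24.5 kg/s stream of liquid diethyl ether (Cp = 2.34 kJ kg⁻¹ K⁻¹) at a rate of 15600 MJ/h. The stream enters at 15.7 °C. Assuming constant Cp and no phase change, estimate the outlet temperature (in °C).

T_out = -59.9 °C

Q = 15600 MJ/h = 4333.3 kJ/s
ΔT = Q/(ṁ·Cp) = 4333.3/(24.5×2.34) = 75.586 K
T_out = 15.7 − 75.586 = -59.886 °C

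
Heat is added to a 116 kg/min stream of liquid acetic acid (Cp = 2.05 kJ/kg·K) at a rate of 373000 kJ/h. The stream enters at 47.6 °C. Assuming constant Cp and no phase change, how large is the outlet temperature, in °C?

T_out = 73.7 °C

Q = 373000 kJ/h = 6216.7 kJ/min
ΔT = Q/(ṁ·Cp) = 6216.7/(116×2.05) = 26.142 K
T_out = 47.6 + 26.142 = 73.742 °C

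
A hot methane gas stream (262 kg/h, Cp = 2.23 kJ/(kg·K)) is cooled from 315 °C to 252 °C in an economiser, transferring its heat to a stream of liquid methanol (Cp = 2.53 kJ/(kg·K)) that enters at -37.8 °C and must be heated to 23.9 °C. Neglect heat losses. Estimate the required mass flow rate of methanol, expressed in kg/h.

Heat released by hot stream: Q = 262 × 2.23 × (315 − 252) = 36808 kJ/h
Energy balance on cold side (adiabatic exchanger): Q = ṁ_c·Cp_c·(T_c,out − T_c,in)
ṁ_c = 36808 / [2.53 × (23.9 − -37.8)] = 235.8 kg/h

ṁ_c = 236 kg/h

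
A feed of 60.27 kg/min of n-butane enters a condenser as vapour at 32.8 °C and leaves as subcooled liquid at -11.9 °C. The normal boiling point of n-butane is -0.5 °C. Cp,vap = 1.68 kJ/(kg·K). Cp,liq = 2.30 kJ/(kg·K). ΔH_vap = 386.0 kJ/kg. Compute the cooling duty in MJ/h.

Q_c = 1690 MJ/h

vapour 32.8→-0.5 °C: -55.944 kJ/kg
condensation at -0.5 °C: -386 kJ/kg
liquid -0.5→-11.9 °C: -26.22 kJ/kg
Δh = -55.944 + -386 + -26.22 = -468.16 kJ/kg
Q = ṁ·Δh = 60.27 kg/min × -468.16 kJ/kg = -28216 kJ/min
|Q| = 470.27 kW = 1693 MJ/h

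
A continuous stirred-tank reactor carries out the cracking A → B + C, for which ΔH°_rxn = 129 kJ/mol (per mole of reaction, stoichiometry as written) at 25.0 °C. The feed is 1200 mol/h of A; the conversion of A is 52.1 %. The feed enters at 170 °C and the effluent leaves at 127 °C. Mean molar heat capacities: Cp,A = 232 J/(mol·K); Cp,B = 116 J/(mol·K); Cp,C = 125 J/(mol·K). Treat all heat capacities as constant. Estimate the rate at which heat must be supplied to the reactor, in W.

Q_in = 19200 W

Extent of reaction ξ = 0.521 × 1200 = 625.2 mol/h
Reaction term: ξ·ΔH°_rxn = 625.2 × 129 = 80651 kJ/h
Sensible, feed 170→25 °C: -40368 kJ/h
Outlet flows (mol/h): A 574.8, B 625.2, C 625.2
Sensible, products 25→127 °C: 28971 kJ/h
Q = ΔH = 69254 kJ/h = 19.237 kW
Heat supplied = 19237 W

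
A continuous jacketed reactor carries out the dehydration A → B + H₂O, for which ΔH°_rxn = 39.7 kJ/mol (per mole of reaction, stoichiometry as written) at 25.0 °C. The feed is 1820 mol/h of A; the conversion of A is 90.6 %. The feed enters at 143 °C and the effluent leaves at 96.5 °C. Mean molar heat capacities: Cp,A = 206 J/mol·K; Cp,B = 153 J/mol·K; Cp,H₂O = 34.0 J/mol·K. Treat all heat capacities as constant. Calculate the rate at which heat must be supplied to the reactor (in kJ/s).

Q_in = 12.7 kJ/s

Extent of reaction ξ = 0.906 × 1820 = 1648.9 mol/h
Reaction term: ξ·ΔH°_rxn = 1648.9 × 39.7 = 65462 kJ/h
Sensible, feed 143→25 °C: -44241 kJ/h
Outlet flows (mol/h): A 171.08, B 1648.9, H₂O 1648.9
Sensible, products 25→96.5 °C: 24567 kJ/h
Q = ΔH = 45788 kJ/h = 12.719 kW
Heat supplied = 12.719 kJ/s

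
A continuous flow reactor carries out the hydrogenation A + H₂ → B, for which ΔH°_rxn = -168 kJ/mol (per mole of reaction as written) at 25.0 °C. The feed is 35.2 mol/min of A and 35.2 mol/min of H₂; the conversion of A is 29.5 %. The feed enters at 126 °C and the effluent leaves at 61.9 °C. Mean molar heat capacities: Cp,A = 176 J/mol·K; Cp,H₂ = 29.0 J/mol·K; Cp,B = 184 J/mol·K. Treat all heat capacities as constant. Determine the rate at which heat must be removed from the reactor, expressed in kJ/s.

Extent of reaction ξ = 0.295 × 35.2 = 10.384 mol/min
Reaction term: ξ·ΔH°_rxn = 10.384 × -168 = -1744.5 kJ/min
Sensible, feed 126→25 °C: -728.82 kJ/min
Outlet flows (mol/min): A 24.816, H₂ 24.816, B 10.384
Sensible, products 25→61.9 °C: 258.22 kJ/min
Q = ΔH = -2215.1 kJ/min = -36.918 kW
Heat removed = 36.918 kJ/s

Q_out = 36.9 kJ/s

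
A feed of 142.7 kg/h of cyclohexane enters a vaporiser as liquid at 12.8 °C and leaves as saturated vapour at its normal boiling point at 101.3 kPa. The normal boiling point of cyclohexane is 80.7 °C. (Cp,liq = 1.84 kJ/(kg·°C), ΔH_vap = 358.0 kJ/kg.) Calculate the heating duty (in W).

liquid 12.8→80.7 °C: 124.94 kJ/kg
vaporisation at 80.7 °C: 358 kJ/kg
Δh = 124.94 + 358 = 482.94 kJ/kg
Q = ṁ·Δh = 142.7 kg/h × 482.94 kJ/kg = 68915 kJ/h
|Q| = 19.143 kW = 19143 W

Q = 19100 W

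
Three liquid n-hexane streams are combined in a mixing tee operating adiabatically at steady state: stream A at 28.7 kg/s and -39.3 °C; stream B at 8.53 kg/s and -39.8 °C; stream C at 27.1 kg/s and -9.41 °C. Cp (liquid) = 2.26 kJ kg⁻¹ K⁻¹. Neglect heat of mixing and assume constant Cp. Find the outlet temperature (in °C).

T_out = -26.8 °C

No heat crosses the boundary, so H_out = H_in.
Σ ṁᵢCp,ᵢTᵢ = 28.7×2.26×-39.3 + 8.53×2.26×-39.8 + 27.1×2.26×-9.41 = -3892.7
Σ ṁᵢCp,ᵢ = 28.7×2.26 + 8.53×2.26 + 27.1×2.26 = 145.39
T_out = -3892.7 / 145.39 = -26.775 °C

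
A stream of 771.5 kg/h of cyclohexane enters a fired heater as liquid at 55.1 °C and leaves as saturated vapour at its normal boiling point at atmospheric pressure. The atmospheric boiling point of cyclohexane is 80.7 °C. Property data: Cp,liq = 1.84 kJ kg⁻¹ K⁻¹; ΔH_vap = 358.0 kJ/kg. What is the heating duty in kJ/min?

Q = 5210 kJ/min

liquid 55.1→80.7 °C: 47.104 kJ/kg
vaporisation at 80.7 °C: 358 kJ/kg
Δh = 47.104 + 358 = 405.1 kJ/kg
Q = ṁ·Δh = 771.5 kg/h × 405.1 kJ/kg = 312540 kJ/h
|Q| = 86.816 kW = 5209 kJ/min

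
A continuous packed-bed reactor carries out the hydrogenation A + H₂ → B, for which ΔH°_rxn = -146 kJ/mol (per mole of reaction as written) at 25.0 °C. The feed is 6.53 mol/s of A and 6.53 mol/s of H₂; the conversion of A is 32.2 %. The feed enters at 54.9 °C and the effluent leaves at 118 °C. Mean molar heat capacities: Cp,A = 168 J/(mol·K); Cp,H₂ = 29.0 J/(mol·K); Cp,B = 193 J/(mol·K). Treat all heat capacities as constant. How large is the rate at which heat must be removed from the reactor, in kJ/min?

Q_out = 13600 kJ/min

Extent of reaction ξ = 0.322 × 6.53 = 2.1027 mol/s
Reaction term: ξ·ΔH°_rxn = 2.1027 × -146 = -306.99 kJ/s
Sensible, feed 54.9→25 °C: -38.464 kJ/s
Outlet flows (mol/s): A 4.4273, H₂ 4.4273, B 2.1027
Sensible, products 25→118 °C: 118.85 kJ/s
Q = ΔH = -226.6 kJ/s = -226.6 kW
Heat removed = 13596 kJ/min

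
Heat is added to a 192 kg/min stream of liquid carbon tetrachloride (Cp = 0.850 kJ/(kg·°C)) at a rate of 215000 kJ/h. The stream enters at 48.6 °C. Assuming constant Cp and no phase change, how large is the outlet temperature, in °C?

Q = 215000 kJ/h = 3583.3 kJ/min
ΔT = Q/(ṁ·Cp) = 3583.3/(192×0.850) = 21.957 K
T_out = 48.6 + 21.957 = 70.557 °C

T_out = 70.6 °C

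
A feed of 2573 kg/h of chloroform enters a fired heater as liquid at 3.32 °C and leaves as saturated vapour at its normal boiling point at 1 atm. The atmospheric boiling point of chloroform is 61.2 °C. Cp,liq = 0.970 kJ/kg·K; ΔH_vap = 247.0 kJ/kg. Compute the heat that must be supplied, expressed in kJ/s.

liquid 3.32→61.2 °C: 56.144 kJ/kg
vaporisation at 61.2 °C: 247 kJ/kg
Δh = 56.144 + 247 = 303.14 kJ/kg
Q = ṁ·Δh = 2573 kg/h × 303.14 kJ/kg = 779990 kJ/h
|Q| = 216.66 kW

Q = 217 kJ/s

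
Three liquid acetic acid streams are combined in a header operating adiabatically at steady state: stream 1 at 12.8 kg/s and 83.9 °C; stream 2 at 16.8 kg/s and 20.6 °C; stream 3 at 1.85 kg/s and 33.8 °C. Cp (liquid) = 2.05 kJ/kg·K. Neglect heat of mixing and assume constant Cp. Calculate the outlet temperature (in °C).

Adiabatic, steady state ⇒ Σ ṁᵢCp,ᵢ(T_out − Tᵢ) = 0
Σ ṁᵢCp,ᵢTᵢ = 12.8×2.05×83.9 + 16.8×2.05×20.6 + 1.85×2.05×33.8 = 3039.2
Σ ṁᵢCp,ᵢ = 12.8×2.05 + 16.8×2.05 + 1.85×2.05 = 64.472
T_out = 3039.2 / 64.472 = 47.139 °C

T_out = 47.1 °C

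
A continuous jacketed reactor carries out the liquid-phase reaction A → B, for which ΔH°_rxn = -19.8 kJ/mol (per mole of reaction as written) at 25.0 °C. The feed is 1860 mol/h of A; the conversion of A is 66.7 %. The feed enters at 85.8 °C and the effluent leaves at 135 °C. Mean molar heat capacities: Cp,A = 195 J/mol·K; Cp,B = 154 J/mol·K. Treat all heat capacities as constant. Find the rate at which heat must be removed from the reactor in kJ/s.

Extent of reaction ξ = 0.667 × 1860 = 1240.6 mol/h
Reaction term: ξ·ΔH°_rxn = 1240.6 × -19.8 = -24564 kJ/h
Sensible, feed 85.8→25 °C: -22052 kJ/h
Outlet flows (mol/h): A 619.38, B 1240.6
Sensible, products 25→135 °C: 34302 kJ/h
Q = ΔH = -12315 kJ/h = -3.4207 kW
Heat removed = 3.4207 kJ/s

Q_out = 3.42 kJ/s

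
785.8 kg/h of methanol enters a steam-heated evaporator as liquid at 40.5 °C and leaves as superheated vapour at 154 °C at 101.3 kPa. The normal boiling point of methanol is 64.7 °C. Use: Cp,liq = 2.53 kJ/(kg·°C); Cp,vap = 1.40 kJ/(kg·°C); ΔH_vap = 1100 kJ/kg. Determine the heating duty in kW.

Q = 281 kW

liquid 40.5→64.7 °C: 61.226 kJ/kg
vaporisation at 64.7 °C: 1100 kJ/kg
vapour 64.7→154 °C: 125.02 kJ/kg
Δh = 61.226 + 1100 + 125.02 = 1286.2 kJ/kg
Q = ṁ·Δh = 785.8 kg/h × 1286.2 kJ/kg = 1.0107e+06 kJ/h
|Q| = 280.76 kW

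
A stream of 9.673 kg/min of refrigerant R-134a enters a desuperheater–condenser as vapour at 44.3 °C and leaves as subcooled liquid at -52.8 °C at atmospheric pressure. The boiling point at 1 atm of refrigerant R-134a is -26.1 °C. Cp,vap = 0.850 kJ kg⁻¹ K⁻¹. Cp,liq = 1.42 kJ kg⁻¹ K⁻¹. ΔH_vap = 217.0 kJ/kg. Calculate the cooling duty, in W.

vapour 44.3→-26.1 °C: -59.84 kJ/kg
condensation at -26.1 °C: -217 kJ/kg
liquid -26.1→-52.8 °C: -37.914 kJ/kg
Δh = -59.84 + -217 + -37.914 = -314.75 kJ/kg
Q = ṁ·Δh = 9.673 kg/min × -314.75 kJ/kg = -3044.6 kJ/min
|Q| = 50.744 kW = 50744 W

Q_c = 50700 W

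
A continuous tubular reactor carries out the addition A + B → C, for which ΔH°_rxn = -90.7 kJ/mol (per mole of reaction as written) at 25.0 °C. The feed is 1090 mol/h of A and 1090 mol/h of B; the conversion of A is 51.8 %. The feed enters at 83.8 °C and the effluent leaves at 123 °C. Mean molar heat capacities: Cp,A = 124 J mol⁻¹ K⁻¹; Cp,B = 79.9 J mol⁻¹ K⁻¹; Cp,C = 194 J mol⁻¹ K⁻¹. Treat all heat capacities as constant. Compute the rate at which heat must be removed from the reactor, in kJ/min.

Q_out = 717 kJ/min

Extent of reaction ξ = 0.518 × 1090 = 564.62 mol/h
Reaction term: ξ·ΔH°_rxn = 564.62 × -90.7 = -51211 kJ/h
Sensible, feed 83.8→25 °C: -13068 kJ/h
Outlet flows (mol/h): A 525.38, B 525.38, C 564.62
Sensible, products 25→123 °C: 21233 kJ/h
Q = ΔH = -43047 kJ/h = -11.957 kW
Heat removed = 717.44 kJ/min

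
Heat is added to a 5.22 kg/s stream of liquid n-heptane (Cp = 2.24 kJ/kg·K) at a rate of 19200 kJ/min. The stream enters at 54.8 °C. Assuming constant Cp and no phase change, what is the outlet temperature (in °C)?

Q = 19200 kJ/min = 320 kJ/s
ΔT = Q/(ṁ·Cp) = 320/(5.22×2.24) = 27.367 K
T_out = 54.8 + 27.367 = 82.167 °C

T_out = 82.2 °C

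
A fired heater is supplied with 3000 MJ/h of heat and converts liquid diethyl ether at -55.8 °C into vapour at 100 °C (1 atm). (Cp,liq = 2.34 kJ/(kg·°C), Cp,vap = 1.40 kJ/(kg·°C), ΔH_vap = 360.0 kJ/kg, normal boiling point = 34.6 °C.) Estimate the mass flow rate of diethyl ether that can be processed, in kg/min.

ṁ = 75.4 kg/min

Δh = 2.34×(34.6−-55.8) + 360.0 + 1.40×(100−34.6) = 663.1 kJ/kg
Q = 3000 MJ/h = 833.33 kJ/s = 50000 kJ/min
ṁ = Q/Δh = 50000 / 663.1 = 75.404 kg/min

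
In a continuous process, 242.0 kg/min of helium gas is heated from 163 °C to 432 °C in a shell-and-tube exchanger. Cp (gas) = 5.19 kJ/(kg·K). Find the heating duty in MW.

Q = 5.63 MW

Q = ṁ·Cp·ΔT = 242.0 × 5.19 × (432 − 163) = 337860 kJ/min
Converting: 337860 / 60 s = 5631 kW
Heating duty = 5.631 MW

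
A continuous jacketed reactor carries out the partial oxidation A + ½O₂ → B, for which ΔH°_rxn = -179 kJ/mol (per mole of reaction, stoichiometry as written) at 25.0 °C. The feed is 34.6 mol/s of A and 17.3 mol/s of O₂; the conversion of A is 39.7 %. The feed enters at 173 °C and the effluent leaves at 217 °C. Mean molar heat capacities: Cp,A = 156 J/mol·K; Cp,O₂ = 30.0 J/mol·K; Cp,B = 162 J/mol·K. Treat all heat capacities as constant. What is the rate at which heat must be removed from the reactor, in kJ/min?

Q_out = 133000 kJ/min

Extent of reaction ξ = 0.397 × 34.6 = 13.736 mol/s
Reaction term: ξ·ΔH°_rxn = 13.736 × -179 = -2458.8 kJ/s
Sensible, feed 173→25 °C: -875.66 kJ/s
Outlet flows (mol/s): A 20.864, O₂ 10.432, B 13.736
Sensible, products 25→217 °C: 1112.3 kJ/s
Q = ΔH = -2222.2 kJ/s = -2222.2 kW
Heat removed = 133330 kJ/min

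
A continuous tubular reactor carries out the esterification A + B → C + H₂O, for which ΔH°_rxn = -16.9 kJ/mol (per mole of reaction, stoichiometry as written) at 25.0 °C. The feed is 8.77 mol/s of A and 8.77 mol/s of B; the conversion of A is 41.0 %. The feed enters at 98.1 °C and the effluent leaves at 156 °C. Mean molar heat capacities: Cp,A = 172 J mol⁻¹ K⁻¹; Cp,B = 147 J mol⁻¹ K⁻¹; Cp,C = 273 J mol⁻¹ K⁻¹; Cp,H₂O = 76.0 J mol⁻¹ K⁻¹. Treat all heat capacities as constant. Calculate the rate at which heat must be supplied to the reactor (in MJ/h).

Extent of reaction ξ = 0.410 × 8.77 = 3.5957 mol/s
Reaction term: ξ·ΔH°_rxn = 3.5957 × -16.9 = -60.767 kJ/s
Sensible, feed 98.1→25 °C: -204.51 kJ/s
Outlet flows (mol/s): A 5.1743, B 5.1743, C 3.5957, H₂O 3.5957
Sensible, products 25→156 °C: 380.62 kJ/s
Q = ΔH = 115.35 kJ/s = 115.35 kW
Heat supplied = 415.25 MJ/h

Q_in = 415 MJ/h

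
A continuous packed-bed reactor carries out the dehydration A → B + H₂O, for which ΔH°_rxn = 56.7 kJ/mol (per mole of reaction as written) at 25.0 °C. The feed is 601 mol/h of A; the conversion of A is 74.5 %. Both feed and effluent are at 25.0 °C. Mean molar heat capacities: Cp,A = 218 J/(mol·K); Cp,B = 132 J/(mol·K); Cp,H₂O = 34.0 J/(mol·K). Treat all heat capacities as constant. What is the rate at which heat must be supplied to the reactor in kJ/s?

Extent of reaction ξ = 0.745 × 601 = 447.75 mol/h
Reaction term: ξ·ΔH°_rxn = 447.75 × 56.7 = 25387 kJ/h
Q = ΔH = 25387 kJ/h = 7.052 kW
Heat supplied = 7.052 kJ/s

Q_in = 7.05 kJ/s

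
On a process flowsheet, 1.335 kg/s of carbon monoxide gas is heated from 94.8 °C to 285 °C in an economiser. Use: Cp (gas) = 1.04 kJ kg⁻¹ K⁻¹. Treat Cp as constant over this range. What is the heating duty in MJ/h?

Q = ṁ·Cp·ΔT = 1.335 × 1.04 × (285 − 94.8) = 264.07 kJ/s
Heating duty = 950.67 MJ/h

Q = 951 MJ/h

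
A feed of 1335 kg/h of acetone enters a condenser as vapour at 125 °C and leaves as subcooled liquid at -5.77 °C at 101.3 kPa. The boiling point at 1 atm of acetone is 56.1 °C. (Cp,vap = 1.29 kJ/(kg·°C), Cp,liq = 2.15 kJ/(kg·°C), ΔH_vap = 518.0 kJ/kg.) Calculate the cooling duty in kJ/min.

Q_c = 16500 kJ/min

vapour 125→56.1 °C: -88.881 kJ/kg
condensation at 56.1 °C: -518 kJ/kg
liquid 56.1→-5.77 °C: -133.02 kJ/kg
Δh = -88.881 + -518 + -133.02 = -739.9 kJ/kg
Q = ṁ·Δh = 1335 kg/h × -739.9 kJ/kg = -987770 kJ/h
|Q| = 274.38 kW = 16463 kJ/min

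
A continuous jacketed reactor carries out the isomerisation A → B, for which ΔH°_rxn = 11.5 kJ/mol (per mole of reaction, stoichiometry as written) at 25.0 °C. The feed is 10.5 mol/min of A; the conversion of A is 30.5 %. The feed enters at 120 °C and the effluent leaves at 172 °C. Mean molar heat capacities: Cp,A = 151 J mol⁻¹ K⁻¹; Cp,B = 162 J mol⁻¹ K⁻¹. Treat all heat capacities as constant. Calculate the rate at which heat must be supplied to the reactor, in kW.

Q_in = 2.07 kW

Extent of reaction ξ = 0.305 × 10.5 = 3.2025 mol/min
Reaction term: ξ·ΔH°_rxn = 3.2025 × 11.5 = 36.829 kJ/min
Sensible, feed 120→25 °C: -150.62 kJ/min
Outlet flows (mol/min): A 7.2975, B 3.2025
Sensible, products 25→172 °C: 238.25 kJ/min
Q = ΔH = 124.45 kJ/min = 2.0742 kW
Heat supplied = 2.0742 kW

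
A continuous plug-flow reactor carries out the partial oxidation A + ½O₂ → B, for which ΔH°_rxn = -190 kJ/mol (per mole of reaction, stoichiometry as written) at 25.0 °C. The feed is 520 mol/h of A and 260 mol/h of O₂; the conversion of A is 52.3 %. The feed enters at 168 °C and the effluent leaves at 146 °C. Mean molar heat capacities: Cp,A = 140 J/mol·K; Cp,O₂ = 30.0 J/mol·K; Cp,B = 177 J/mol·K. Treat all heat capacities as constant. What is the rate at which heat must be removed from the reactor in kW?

Extent of reaction ξ = 0.523 × 520 = 271.96 mol/h
Reaction term: ξ·ΔH°_rxn = 271.96 × -190 = -51672 kJ/h
Sensible, feed 168→25 °C: -11526 kJ/h
Outlet flows (mol/h): A 248.04, O₂ 124.02, B 271.96
Sensible, products 25→146 °C: 10477 kJ/h
Q = ΔH = -52722 kJ/h = -14.645 kW
Heat removed = 14.645 kW

Q_out = 14.6 kW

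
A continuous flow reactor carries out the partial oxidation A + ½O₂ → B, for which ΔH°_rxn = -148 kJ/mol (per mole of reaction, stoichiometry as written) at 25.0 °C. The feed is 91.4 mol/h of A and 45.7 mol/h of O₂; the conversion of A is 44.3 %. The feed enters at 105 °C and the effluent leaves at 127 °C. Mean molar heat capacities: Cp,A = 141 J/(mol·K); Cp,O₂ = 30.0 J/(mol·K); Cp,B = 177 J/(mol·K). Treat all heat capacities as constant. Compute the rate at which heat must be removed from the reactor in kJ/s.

Q_out = 1.55 kJ/s

Extent of reaction ξ = 0.443 × 91.4 = 40.49 mol/h
Reaction term: ξ·ΔH°_rxn = 40.49 × -148 = -5992.5 kJ/h
Sensible, feed 105→25 °C: -1140.7 kJ/h
Outlet flows (mol/h): A 50.91, O₂ 25.455, B 40.49
Sensible, products 25→127 °C: 1541.1 kJ/h
Q = ΔH = -5592.1 kJ/h = -1.5534 kW
Heat removed = 1.5534 kJ/s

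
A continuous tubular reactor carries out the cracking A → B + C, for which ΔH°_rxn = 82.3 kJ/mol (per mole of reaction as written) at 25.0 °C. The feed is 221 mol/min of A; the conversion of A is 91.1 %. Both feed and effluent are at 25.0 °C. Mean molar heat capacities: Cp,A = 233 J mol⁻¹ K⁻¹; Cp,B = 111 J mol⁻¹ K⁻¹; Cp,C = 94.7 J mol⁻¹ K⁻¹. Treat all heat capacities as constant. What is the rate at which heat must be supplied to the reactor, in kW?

Extent of reaction ξ = 0.911 × 221 = 201.33 mol/min
Reaction term: ξ·ΔH°_rxn = 201.33 × 82.3 = 16570 kJ/min
Q = ΔH = 16570 kJ/min = 276.16 kW
Heat supplied = 276.16 kW

Q_in = 276 kW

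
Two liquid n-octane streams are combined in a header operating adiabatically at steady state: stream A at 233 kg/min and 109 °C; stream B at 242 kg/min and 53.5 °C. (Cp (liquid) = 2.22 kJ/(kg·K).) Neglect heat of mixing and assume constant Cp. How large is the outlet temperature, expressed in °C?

T_out = 80.7 °C

No heat crosses the boundary, so H_out = H_in.
Σ ṁᵢCp,ᵢTᵢ = 233×2.22×109 + 242×2.22×53.5 = 85124
Σ ṁᵢCp,ᵢ = 233×2.22 + 242×2.22 = 1054.5
T_out = 85124 / 1054.5 = 80.724 °C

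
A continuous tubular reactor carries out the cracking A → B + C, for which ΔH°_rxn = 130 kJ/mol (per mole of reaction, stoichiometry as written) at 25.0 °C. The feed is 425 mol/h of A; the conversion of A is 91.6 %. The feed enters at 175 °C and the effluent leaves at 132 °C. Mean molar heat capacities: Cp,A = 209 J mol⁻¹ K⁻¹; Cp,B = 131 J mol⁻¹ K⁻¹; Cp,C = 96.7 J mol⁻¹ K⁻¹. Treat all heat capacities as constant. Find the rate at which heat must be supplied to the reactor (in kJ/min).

Q_in = 793 kJ/min

Extent of reaction ξ = 0.916 × 425 = 389.3 mol/h
Reaction term: ξ·ΔH°_rxn = 389.3 × 130 = 50609 kJ/h
Sensible, feed 175→25 °C: -13324 kJ/h
Outlet flows (mol/h): A 35.7, B 389.3, C 389.3
Sensible, products 25→132 °C: 10283 kJ/h
Q = ΔH = 47568 kJ/h = 13.213 kW
Heat supplied = 792.81 kJ/min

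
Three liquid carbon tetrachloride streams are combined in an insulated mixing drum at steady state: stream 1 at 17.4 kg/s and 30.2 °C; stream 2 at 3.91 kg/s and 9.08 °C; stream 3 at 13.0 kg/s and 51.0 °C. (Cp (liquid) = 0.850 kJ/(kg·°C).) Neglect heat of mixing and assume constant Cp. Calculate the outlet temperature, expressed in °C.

T_out = 35.7 °C

No heat crosses the boundary, so H_out = H_in.
Σ ṁᵢCp,ᵢTᵢ = 17.4×0.850×30.2 + 3.91×0.850×9.08 + 13.0×0.850×51.0 = 1040.4
Σ ṁᵢCp,ᵢ = 17.4×0.850 + 3.91×0.850 + 13.0×0.850 = 29.163
T_out = 1040.4 / 29.163 = 35.674 °C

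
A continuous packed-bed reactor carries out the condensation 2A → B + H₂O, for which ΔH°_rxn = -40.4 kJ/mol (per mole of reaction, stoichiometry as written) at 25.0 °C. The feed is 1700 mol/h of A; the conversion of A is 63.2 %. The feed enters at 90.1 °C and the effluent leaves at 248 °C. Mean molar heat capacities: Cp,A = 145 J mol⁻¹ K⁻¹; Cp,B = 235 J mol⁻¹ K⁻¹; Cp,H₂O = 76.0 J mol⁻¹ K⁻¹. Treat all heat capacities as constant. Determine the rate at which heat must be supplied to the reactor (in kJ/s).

Q_in = 5.48 kJ/s

Extent of reaction ξ = 0.632 × 1700 / 2 = 537.2 mol/h
Reaction term: ξ·ΔH°_rxn = 537.2 × -40.4 = -21703 kJ/h
Sensible, feed 90.1→25 °C: -16047 kJ/h
Outlet flows (mol/h): A 625.6, B 537.2, H₂O 537.2
Sensible, products 25→248 °C: 57485 kJ/h
Q = ΔH = 19735 kJ/h = 5.482 kW
Heat supplied = 5.482 kJ/s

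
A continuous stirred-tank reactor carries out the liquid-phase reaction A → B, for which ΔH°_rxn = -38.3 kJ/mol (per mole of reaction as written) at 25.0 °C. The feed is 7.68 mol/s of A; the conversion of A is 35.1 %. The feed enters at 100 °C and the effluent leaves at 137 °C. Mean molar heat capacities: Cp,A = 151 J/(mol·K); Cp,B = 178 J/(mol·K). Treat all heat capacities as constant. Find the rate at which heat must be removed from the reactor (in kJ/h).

Q_out = 188000 kJ/h

Extent of reaction ξ = 0.351 × 7.68 = 2.6957 mol/s
Reaction term: ξ·ΔH°_rxn = 2.6957 × -38.3 = -103.24 kJ/s
Sensible, feed 100→25 °C: -86.976 kJ/s
Outlet flows (mol/s): A 4.9843, B 2.6957
Sensible, products 25→137 °C: 138.04 kJ/s
Q = ΔH = -52.185 kJ/s = -52.185 kW
Heat removed = 187860 kJ/h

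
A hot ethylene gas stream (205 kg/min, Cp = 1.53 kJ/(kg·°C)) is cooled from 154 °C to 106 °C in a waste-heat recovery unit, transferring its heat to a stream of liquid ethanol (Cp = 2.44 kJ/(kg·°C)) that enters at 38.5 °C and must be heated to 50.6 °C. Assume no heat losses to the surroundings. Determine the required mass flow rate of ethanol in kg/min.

Heat released by hot stream: Q = 205 × 1.53 × (154 − 106) = 15055 kJ/min
Energy balance on cold side (adiabatic exchanger): Q = ṁ_c·Cp_c·(T_c,out − T_c,in)
ṁ_c = 15055 / [2.44 × (50.6 − 38.5)] = 509.93 kg/min

ṁ_c = 510 kg/min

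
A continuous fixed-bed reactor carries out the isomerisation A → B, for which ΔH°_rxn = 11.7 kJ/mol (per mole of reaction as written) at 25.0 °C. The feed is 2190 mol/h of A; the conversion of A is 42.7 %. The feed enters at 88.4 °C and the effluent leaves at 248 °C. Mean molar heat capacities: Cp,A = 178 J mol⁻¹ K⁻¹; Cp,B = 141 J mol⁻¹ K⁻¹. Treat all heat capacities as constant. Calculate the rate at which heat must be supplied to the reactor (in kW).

Q_in = 18.2 kW

Extent of reaction ξ = 0.427 × 2190 = 935.13 mol/h
Reaction term: ξ·ΔH°_rxn = 935.13 × 11.7 = 10941 kJ/h
Sensible, feed 88.4→25 °C: -24715 kJ/h
Outlet flows (mol/h): A 1254.9, B 935.13
Sensible, products 25→248 °C: 79214 kJ/h
Q = ΔH = 65441 kJ/h = 18.178 kW
Heat supplied = 18.178 kW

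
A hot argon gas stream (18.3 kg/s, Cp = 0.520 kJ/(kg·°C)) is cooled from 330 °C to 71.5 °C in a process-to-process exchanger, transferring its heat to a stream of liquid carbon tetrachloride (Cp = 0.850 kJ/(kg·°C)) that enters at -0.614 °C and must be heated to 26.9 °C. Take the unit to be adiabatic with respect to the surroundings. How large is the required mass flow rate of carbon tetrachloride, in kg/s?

Heat released by hot stream: Q = 18.3 × 0.520 × (330 − 71.5) = 2459.9 kJ/s
Energy balance on cold side (adiabatic exchanger): Q = ṁ_c·Cp_c·(T_c,out − T_c,in)
ṁ_c = 2459.9 / [0.850 × (26.9 − -0.614)] = 105.18 kg/s

ṁ_c = 105 kg/s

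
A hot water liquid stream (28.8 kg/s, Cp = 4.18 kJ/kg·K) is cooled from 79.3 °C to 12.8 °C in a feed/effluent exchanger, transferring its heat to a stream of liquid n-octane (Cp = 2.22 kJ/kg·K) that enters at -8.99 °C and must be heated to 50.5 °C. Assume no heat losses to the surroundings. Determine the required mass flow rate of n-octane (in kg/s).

ṁ_c = 60.6 kg/s

Heat released by hot stream: Q = 28.8 × 4.18 × (79.3 − 12.8) = 8005.5 kJ/s
Energy balance on cold side (adiabatic exchanger): Q = ṁ_c·Cp_c·(T_c,out − T_c,in)
ṁ_c = 8005.5 / [2.22 × (50.5 − -8.99)] = 60.617 kg/s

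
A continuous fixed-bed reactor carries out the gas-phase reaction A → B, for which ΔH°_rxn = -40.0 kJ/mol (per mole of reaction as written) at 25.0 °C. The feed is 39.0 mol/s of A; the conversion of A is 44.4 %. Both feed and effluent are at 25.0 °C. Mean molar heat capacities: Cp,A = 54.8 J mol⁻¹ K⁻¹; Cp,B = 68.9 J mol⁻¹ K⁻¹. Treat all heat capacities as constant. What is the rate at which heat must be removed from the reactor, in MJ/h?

Q_out = 2490 MJ/h

Extent of reaction ξ = 0.444 × 39.0 = 17.316 mol/s
Reaction term: ξ·ΔH°_rxn = 17.316 × -40.0 = -692.64 kJ/s
Q = ΔH = -692.64 kJ/s = -692.64 kW
Heat removed = 2493.5 MJ/h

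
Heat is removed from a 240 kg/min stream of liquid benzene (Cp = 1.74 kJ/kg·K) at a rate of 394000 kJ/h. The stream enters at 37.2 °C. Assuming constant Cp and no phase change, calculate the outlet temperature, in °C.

Q = 394000 kJ/h = 6566.7 kJ/min
ΔT = Q/(ṁ·Cp) = 6566.7/(240×1.74) = 15.725 K
T_out = 37.2 − 15.725 = 21.475 °C

T_out = 21.5 °C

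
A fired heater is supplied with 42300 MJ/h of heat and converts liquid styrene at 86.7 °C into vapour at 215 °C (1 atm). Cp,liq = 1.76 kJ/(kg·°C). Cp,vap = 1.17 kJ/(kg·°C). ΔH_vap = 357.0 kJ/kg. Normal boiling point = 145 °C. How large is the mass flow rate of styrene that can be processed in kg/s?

ṁ = 21.7 kg/s

Δh = 1.76×(145−86.7) + 357.0 + 1.17×(215−145) = 541.51 kJ/kg
Q = 42300 MJ/h = 11750 kJ/s = 11750 kJ/s
ṁ = Q/Δh = 11750 / 541.51 = 21.699 kg/s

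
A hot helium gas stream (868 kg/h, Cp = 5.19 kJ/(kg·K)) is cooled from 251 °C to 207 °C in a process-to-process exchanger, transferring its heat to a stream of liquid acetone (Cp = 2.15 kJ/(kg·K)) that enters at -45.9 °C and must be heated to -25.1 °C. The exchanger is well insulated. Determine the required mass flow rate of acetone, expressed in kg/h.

Heat released by hot stream: Q = 868 × 5.19 × (251 − 207) = 198220 kJ/h
Energy balance on cold side (adiabatic exchanger): Q = ṁ_c·Cp_c·(T_c,out − T_c,in)
ṁ_c = 198220 / [2.15 × (-25.1 − -45.9)] = 4432.4 kg/h

ṁ_c = 4430 kg/h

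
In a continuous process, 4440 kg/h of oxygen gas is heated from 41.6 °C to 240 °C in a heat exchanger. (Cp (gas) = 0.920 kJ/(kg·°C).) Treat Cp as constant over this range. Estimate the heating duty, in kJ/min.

Q = ṁ·Cp·ΔT = 4440 × 0.920 × (240 − 41.6) = 810420 kJ/h
Converting: 810420 / 3600 s = 225.12 kW
Heating duty = 13507 kJ/min

Q = 13500 kJ/min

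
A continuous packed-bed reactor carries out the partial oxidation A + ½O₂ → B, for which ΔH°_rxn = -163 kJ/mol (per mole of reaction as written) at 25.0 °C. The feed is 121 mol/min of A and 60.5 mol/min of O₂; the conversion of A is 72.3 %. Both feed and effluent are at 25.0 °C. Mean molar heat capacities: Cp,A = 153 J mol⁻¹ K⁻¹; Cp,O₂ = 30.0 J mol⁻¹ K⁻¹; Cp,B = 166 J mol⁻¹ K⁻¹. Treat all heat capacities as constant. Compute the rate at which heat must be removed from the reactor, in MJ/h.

Extent of reaction ξ = 0.723 × 121 = 87.483 mol/min
Reaction term: ξ·ΔH°_rxn = 87.483 × -163 = -14260 kJ/min
Q = ΔH = -14260 kJ/min = -237.66 kW
Heat removed = 855.58 MJ/h

Q_out = 856 MJ/h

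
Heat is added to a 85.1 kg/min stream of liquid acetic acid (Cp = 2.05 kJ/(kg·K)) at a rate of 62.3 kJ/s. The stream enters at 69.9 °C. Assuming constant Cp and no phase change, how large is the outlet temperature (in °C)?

T_out = 91.3 °C

Q = 62.3 kJ/s = 3738 kJ/min
ΔT = Q/(ṁ·Cp) = 3738/(85.1×2.05) = 21.427 K
T_out = 69.9 + 21.427 = 91.327 °C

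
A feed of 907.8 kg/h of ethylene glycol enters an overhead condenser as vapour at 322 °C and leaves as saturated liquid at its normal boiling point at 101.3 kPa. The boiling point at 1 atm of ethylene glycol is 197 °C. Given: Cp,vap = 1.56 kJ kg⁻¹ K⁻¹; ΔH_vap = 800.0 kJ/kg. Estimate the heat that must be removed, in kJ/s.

vapour 322→197 °C: -195 kJ/kg
condensation at 197 °C: -800 kJ/kg
Δh = -195 + -800 = -995 kJ/kg
Q = ṁ·Δh = 907.8 kg/h × -995 kJ/kg = -903260 kJ/h
|Q| = 250.91 kW

Q_c = 251 kJ/s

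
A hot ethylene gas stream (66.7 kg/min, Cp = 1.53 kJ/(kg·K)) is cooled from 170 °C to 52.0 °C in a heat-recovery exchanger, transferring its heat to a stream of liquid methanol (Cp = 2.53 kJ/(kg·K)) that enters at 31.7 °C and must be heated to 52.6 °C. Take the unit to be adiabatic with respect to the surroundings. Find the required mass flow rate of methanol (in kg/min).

ṁ_c = 228 kg/min

Heat released by hot stream: Q = 66.7 × 1.53 × (170 − 52.0) = 12042 kJ/min
Energy balance on cold side (adiabatic exchanger): Q = ṁ_c·Cp_c·(T_c,out − T_c,in)
ṁ_c = 12042 / [2.53 × (52.6 − 31.7)] = 227.74 kg/min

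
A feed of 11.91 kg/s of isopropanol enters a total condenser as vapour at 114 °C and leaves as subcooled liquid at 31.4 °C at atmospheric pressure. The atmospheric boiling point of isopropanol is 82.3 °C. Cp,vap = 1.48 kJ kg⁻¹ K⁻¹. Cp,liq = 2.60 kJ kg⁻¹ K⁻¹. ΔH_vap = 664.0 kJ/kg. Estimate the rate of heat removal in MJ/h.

Q_c = 36200 MJ/h

vapour 114→82.3 °C: -46.916 kJ/kg
condensation at 82.3 °C: -664 kJ/kg
liquid 82.3→31.4 °C: -132.34 kJ/kg
Δh = -46.916 + -664 + -132.34 = -843.26 kJ/kg
Q = ṁ·Δh = 11.91 kg/s × -843.26 kJ/kg = -10043 kJ/s
|Q| = 10043 kW = 36155 MJ/h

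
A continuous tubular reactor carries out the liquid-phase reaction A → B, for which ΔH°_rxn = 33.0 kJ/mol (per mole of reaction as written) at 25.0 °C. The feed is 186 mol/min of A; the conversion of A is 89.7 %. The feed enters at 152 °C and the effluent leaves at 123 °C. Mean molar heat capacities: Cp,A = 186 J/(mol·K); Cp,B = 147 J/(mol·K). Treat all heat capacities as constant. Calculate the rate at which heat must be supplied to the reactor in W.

Q_in = 64400 W

Extent of reaction ξ = 0.897 × 186 = 166.84 mol/min
Reaction term: ξ·ΔH°_rxn = 166.84 × 33.0 = 5505.8 kJ/min
Sensible, feed 152→25 °C: -4393.7 kJ/min
Outlet flows (mol/min): A 19.158, B 166.84
Sensible, products 25→123 °C: 2752.7 kJ/min
Q = ΔH = 3864.8 kJ/min = 64.414 kW
Heat supplied = 64414 W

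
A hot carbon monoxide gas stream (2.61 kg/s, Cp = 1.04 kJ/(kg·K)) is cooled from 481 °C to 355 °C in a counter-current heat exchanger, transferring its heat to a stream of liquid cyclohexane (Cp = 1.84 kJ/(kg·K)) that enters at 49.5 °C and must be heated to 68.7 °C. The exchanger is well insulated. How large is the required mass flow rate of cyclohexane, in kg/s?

Heat released by hot stream: Q = 2.61 × 1.04 × (481 − 355) = 342.01 kJ/s
Energy balance on cold side (adiabatic exchanger): Q = ṁ_c·Cp_c·(T_c,out − T_c,in)
ṁ_c = 342.01 / [1.84 × (68.7 − 49.5)] = 9.6811 kg/s

ṁ_c = 9.68 kg/s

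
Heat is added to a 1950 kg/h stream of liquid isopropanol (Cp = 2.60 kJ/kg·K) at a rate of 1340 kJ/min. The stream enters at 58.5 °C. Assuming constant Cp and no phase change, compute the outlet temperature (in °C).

Q = 1340 kJ/min = 80400 kJ/h
ΔT = Q/(ṁ·Cp) = 80400/(1950×2.60) = 15.858 K
T_out = 58.5 + 15.858 = 74.358 °C

T_out = 74.4 °C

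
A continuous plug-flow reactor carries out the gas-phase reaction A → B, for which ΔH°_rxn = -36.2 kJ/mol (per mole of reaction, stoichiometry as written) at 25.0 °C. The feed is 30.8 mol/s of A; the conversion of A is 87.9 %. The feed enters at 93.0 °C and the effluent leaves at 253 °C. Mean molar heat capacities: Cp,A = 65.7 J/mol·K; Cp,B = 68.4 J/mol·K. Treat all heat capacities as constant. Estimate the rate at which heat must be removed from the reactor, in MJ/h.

Extent of reaction ξ = 0.879 × 30.8 = 27.073 mol/s
Reaction term: ξ·ΔH°_rxn = 27.073 × -36.2 = -980.05 kJ/s
Sensible, feed 93.0→25 °C: -137.6 kJ/s
Outlet flows (mol/s): A 3.7268, B 27.073
Sensible, products 25→253 °C: 478.04 kJ/s
Q = ΔH = -639.61 kJ/s = -639.61 kW
Heat removed = 2302.6 MJ/h

Q_out = 2300 MJ/h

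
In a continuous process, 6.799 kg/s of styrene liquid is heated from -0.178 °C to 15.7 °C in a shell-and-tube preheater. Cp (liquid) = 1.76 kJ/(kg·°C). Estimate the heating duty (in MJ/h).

Q = ṁ·Cp·ΔT = 6.799 × 1.76 × (15.7 − -0.178) = 190 kJ/s
Heating duty = 684 MJ/h

Q = 684 MJ/h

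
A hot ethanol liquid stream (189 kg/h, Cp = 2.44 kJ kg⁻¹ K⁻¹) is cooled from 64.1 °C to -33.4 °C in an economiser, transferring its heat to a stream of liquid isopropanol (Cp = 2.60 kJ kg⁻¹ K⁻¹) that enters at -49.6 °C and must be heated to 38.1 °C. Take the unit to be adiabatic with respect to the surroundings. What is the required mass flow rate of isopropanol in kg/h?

Heat released by hot stream: Q = 189 × 2.44 × (64.1 − -33.4) = 44963 kJ/h
Energy balance on cold side (adiabatic exchanger): Q = ṁ_c·Cp_c·(T_c,out − T_c,in)
ṁ_c = 44963 / [2.60 × (38.1 − -49.6)] = 197.19 kg/h

ṁ_c = 197 kg/h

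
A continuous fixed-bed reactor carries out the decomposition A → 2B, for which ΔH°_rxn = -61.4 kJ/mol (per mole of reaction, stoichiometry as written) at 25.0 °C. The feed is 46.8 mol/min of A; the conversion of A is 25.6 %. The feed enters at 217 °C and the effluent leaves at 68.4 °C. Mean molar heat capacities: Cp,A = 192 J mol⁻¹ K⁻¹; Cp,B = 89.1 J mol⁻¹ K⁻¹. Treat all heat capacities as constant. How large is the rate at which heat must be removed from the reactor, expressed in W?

Extent of reaction ξ = 0.256 × 46.8 = 11.981 mol/min
Reaction term: ξ·ΔH°_rxn = 11.981 × -61.4 = -735.62 kJ/min
Sensible, feed 217→25 °C: -1725.2 kJ/min
Outlet flows (mol/min): A 34.819, B 23.962
Sensible, products 25→68.4 °C: 382.8 kJ/min
Q = ΔH = -2078.1 kJ/min = -34.634 kW
Heat removed = 34634 W

Q_out = 34600 W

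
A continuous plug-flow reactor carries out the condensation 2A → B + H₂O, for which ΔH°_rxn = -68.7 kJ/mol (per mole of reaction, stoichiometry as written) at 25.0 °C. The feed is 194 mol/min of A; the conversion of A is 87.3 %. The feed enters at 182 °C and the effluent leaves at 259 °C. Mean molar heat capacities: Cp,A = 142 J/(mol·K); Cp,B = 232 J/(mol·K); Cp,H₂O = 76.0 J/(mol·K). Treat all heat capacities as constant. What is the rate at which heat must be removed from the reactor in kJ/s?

Q_out = 53.7 kJ/s

Extent of reaction ξ = 0.873 × 194 / 2 = 84.681 mol/min
Reaction term: ξ·ΔH°_rxn = 84.681 × -68.7 = -5817.6 kJ/min
Sensible, feed 182→25 °C: -4325 kJ/min
Outlet flows (mol/min): A 24.638, B 84.681, H₂O 84.681
Sensible, products 25→259 °C: 6921.8 kJ/min
Q = ΔH = -3220.8 kJ/min = -53.68 kW
Heat removed = 53.68 kJ/s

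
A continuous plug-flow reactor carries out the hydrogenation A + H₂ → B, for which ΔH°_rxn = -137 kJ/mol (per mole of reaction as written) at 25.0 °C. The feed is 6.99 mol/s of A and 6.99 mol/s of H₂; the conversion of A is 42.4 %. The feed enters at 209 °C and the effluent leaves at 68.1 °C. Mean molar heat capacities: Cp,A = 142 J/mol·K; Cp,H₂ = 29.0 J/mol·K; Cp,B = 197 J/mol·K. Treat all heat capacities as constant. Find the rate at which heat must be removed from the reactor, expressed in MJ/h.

Q_out = 2060 MJ/h

Extent of reaction ξ = 0.424 × 6.99 = 2.9638 mol/s
Reaction term: ξ·ΔH°_rxn = 2.9638 × -137 = -406.04 kJ/s
Sensible, feed 209→25 °C: -219.93 kJ/s
Outlet flows (mol/s): A 4.0262, H₂ 4.0262, B 2.9638
Sensible, products 25→68.1 °C: 54.838 kJ/s
Q = ΔH = -571.13 kJ/s = -571.13 kW
Heat removed = 2056.1 MJ/h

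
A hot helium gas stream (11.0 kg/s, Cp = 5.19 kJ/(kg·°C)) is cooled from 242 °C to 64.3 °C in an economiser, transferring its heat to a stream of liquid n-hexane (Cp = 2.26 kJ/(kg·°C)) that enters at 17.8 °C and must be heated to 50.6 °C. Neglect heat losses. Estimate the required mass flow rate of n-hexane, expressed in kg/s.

Heat released by hot stream: Q = 11.0 × 5.19 × (242 − 64.3) = 10145 kJ/s
Energy balance on cold side (adiabatic exchanger): Q = ṁ_c·Cp_c·(T_c,out − T_c,in)
ṁ_c = 10145 / [2.26 × (50.6 − 17.8)] = 136.86 kg/s

ṁ_c = 137 kg/s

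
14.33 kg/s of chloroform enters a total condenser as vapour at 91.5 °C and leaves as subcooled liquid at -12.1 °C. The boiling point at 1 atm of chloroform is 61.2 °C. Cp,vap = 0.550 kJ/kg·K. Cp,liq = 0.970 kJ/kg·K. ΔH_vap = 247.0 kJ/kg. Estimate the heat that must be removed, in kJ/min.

vapour 91.5→61.2 °C: -16.665 kJ/kg
condensation at 61.2 °C: -247 kJ/kg
liquid 61.2→-12.1 °C: -71.101 kJ/kg
Δh = -16.665 + -247 + -71.101 = -334.77 kJ/kg
Q = ṁ·Δh = 14.33 kg/s × -334.77 kJ/kg = -4797.2 kJ/s
|Q| = 4797.2 kW = 287830 kJ/min

Q_c = 288000 kJ/min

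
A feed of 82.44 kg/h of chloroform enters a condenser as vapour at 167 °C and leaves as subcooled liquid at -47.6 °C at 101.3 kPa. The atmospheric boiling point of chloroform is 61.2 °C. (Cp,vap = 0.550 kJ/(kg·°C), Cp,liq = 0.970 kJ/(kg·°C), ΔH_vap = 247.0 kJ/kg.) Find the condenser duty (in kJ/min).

vapour 167→61.2 °C: -58.19 kJ/kg
condensation at 61.2 °C: -247 kJ/kg
liquid 61.2→-47.6 °C: -105.54 kJ/kg
Δh = -58.19 + -247 + -105.54 = -410.73 kJ/kg
Q = ṁ·Δh = 82.44 kg/h × -410.73 kJ/kg = -33860 kJ/h
|Q| = 9.4056 kW = 564.34 kJ/min

Q_c = 564 kJ/min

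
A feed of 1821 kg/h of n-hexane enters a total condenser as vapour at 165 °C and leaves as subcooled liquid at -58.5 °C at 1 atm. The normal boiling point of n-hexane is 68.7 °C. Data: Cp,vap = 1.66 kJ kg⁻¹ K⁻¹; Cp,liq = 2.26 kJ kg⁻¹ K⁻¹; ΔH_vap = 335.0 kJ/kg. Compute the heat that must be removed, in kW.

Q_c = 396 kW

vapour 165→68.7 °C: -159.86 kJ/kg
condensation at 68.7 °C: -335 kJ/kg
liquid 68.7→-58.5 °C: -287.47 kJ/kg
Δh = -159.86 + -335 + -287.47 = -782.33 kJ/kg
Q = ṁ·Δh = 1821 kg/h × -782.33 kJ/kg = -1.4246e+06 kJ/h
|Q| = 395.73 kW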